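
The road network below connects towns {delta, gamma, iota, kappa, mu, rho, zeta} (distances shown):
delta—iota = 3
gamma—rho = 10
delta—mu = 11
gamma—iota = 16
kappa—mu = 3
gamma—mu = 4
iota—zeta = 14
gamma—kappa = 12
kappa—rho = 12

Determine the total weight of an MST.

Sort edges by weight, then run Kruskal:
delta—iota (3): add. Components now {zeta} {gamma} {kappa} {rho} {delta,iota} {mu}
kappa—mu (3): add. Components now {zeta} {gamma} {kappa,mu} {rho} {delta,iota}
gamma—mu (4): add. Components now {zeta} {gamma,kappa,mu} {rho} {delta,iota}
gamma—rho (10): add. Components now {zeta} {gamma,kappa,mu,rho} {delta,iota}
delta—mu (11): add. Components now {zeta} {delta,gamma,iota,kappa,mu,rho}
gamma—kappa (12): skip — gamma and kappa already connected.
kappa—rho (12): skip — kappa and rho already connected.
iota—zeta (14): add. Components now {delta,gamma,iota,kappa,mu,rho,zeta}
MST edges: delta—iota, kappa—mu, gamma—mu, gamma—rho, delta—mu, iota—zeta; total weight 3+3+4+10+11+14 = 45.

45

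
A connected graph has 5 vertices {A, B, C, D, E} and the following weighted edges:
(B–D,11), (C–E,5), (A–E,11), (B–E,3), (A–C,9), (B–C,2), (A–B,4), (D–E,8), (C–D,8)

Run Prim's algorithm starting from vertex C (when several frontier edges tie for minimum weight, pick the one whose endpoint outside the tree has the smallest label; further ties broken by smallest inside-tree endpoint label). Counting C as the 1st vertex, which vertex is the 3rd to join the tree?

E

Prim's algorithm from C:
Step 1: cheapest edge leaving the tree is B–C (2); add B.
Step 2: cheapest edge leaving the tree is B–E (3); add E.
Step 3: cheapest edge leaving the tree is A–B (4); add A.
Step 4: cheapest edge leaving the tree is C–D (8); add D.
Vertex order: C, B, E, A, D. The 3rd vertex is E.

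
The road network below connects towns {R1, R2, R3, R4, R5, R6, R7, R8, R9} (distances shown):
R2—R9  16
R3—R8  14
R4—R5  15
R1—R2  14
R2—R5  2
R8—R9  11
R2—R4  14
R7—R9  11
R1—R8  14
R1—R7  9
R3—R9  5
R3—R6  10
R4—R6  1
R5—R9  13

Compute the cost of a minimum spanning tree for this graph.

62

Kruskal: consider edges lightest-first.
R4—R6 (1): add — endpoints in different components.
R2—R5 (2): add — endpoints in different components.
R3—R9 (5): add — endpoints in different components.
R1—R7 (9): add — endpoints in different components.
R3—R6 (10): add — endpoints in different components.
R7—R9 (11): add — endpoints in different components.
R8—R9 (11): add — endpoints in different components.
R5—R9 (13): add — endpoints in different components.
MST edges: R4—R6, R2—R5, R3—R9, R1—R7, R3—R6, R7—R9, R8—R9, R5—R9; total weight 1+2+5+9+10+11+11+13 = 62.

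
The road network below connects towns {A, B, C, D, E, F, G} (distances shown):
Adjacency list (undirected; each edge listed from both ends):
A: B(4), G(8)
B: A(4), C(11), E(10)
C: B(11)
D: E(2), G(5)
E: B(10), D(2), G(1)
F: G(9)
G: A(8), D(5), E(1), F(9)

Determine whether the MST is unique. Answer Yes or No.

Yes

Sort edges by weight, then run Kruskal:
E–G (1): add. Components now {A} {B} {C} {D} {E,G} {F}
D–E (2): add. Components now {A} {B} {C} {D,E,G} {F}
A–B (4): add. Components now {A,B} {C} {D,E,G} {F}
D–G (5): skip — D and G already connected.
A–G (8): add. Components now {A,B,D,E,G} {C} {F}
F–G (9): add. Components now {A,B,D,E,F,G} {C}
B–E (10): skip — B and E already connected.
B–C (11): add. Components now {A,B,C,D,E,F,G}
Every non-tree edge has weight strictly greater than the heaviest edge on the tree path between its endpoints, so the MST is unique.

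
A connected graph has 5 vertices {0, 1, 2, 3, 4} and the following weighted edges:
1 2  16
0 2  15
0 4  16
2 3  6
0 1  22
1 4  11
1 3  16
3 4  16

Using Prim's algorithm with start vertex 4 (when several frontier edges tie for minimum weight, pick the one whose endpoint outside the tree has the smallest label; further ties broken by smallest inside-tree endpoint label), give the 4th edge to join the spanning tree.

Prim's algorithm from 4:
Step 1: frontier [1 4 11, 0 4 16, 3 4 16] → take 1 4 (11); add 1.
Step 2: frontier [1 2 16, 1 3 16, 0 1 22, 0 4 16, 3 4 16] → take 0 4 (16); add 0.
Step 3: frontier [0 2 15, 1 2 16, 1 3 16, 3 4 16] → take 0 2 (15); add 2.
Step 4: frontier [1 3 16, 2 3 6, 3 4 16] → take 2 3 (6); add 3.
The 4th edge added is 2 3.

2-3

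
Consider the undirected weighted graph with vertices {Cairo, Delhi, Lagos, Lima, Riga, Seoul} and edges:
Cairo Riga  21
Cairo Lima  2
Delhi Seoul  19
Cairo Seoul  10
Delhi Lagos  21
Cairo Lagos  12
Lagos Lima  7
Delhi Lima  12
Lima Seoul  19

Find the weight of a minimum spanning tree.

52

Prim's algorithm from Seoul:
Step 1: cheapest edge leaving the tree is Cairo Seoul (10); add Cairo.
Step 2: cheapest edge leaving the tree is Cairo Lima (2); add Lima.
Step 3: cheapest edge leaving the tree is Lagos Lima (7); add Lagos.
Step 4: cheapest edge leaving the tree is Delhi Lima (12); add Delhi.
Step 5: cheapest edge leaving the tree is Cairo Riga (21); add Riga.
MST edges: Cairo Seoul, Cairo Lima, Lagos Lima, Delhi Lima, Cairo Riga; total weight 10+2+7+12+21 = 52.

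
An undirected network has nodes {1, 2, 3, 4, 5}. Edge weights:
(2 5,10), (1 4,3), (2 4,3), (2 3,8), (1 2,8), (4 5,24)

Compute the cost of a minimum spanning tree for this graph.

24

Kruskal's algorithm — process edges by increasing weight (ties by edge label):
1 4 (3): add — endpoints in different components.
2 4 (3): add — endpoints in different components.
1 2 (8): skip — 1 and 2 already connected.
2 3 (8): add — endpoints in different components.
2 5 (10): add — endpoints in different components.
MST edges: 1 4, 2 4, 2 3, 2 5; total weight 3+3+8+10 = 24.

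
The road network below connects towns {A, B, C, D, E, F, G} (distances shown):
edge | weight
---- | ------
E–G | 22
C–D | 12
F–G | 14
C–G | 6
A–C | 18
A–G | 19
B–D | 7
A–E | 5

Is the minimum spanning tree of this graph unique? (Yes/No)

Sort edges by weight, then run Kruskal:
A–E (5): add — endpoints in different components.
C–G (6): add — endpoints in different components.
B–D (7): add — endpoints in different components.
C–D (12): add — endpoints in different components.
F–G (14): add — endpoints in different components.
A–C (18): add — endpoints in different components.
Every non-tree edge has weight strictly greater than the heaviest edge on the tree path between its endpoints, so the MST is unique.

Yes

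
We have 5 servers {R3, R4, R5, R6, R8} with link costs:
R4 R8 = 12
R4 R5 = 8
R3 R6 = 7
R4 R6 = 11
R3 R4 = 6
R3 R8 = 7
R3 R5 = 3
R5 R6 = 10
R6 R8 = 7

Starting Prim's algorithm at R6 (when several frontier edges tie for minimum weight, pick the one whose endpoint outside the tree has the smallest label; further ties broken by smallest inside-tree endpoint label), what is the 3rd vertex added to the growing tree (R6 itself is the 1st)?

Grow the tree from R6 using Prim:
Step 1: frontier [R3 R6 7, R6 R8 7, R5 R6 10, R4 R6 11] → take R3 R6 (7); add R3.
Step 2: frontier [R3 R5 3, R3 R4 6, R3 R8 7, R6 R8 7, R5 R6 10, R4 R6 11] → take R3 R5 (3); add R5.
Step 3: frontier [R3 R4 6, R3 R8 7, R4 R5 8, R6 R8 7, R4 R6 11] → take R3 R4 (6); add R4.
Step 4: frontier [R3 R8 7, R4 R8 12, R6 R8 7] → take R3 R8 (7); add R8.
Vertex order: R6, R3, R5, R4, R8. The 3rd vertex is R5.

R5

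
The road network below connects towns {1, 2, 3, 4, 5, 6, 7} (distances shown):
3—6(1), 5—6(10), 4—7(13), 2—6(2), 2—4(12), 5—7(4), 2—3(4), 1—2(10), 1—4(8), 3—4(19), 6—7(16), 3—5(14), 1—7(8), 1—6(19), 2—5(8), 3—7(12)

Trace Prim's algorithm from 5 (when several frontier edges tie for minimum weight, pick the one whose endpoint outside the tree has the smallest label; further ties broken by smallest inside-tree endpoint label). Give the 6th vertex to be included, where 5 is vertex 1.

Grow the tree from 5 using Prim:
Step 1: cheapest edge leaving the tree is 5—7 (4); add 7.
Step 2: cheapest edge leaving the tree is 1—7 (8); add 1.
Step 3: cheapest edge leaving the tree is 2—5 (8); add 2.
Step 4: cheapest edge leaving the tree is 2—6 (2); add 6.
Step 5: cheapest edge leaving the tree is 3—6 (1); add 3.
Step 6: cheapest edge leaving the tree is 1—4 (8); add 4.
Vertex order: 5, 7, 1, 2, 6, 3, 4. The 6th vertex is 3.

3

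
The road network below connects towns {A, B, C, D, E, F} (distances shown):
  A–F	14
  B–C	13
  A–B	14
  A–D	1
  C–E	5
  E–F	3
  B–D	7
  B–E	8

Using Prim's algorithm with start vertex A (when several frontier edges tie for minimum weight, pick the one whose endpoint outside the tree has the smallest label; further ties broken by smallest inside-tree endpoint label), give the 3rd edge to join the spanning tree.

B-E

Prim's algorithm from A:
Step 1: cheapest edge leaving the tree is A–D (1); add D.
Step 2: cheapest edge leaving the tree is B–D (7); add B.
Step 3: cheapest edge leaving the tree is B–E (8); add E.
Step 4: cheapest edge leaving the tree is E–F (3); add F.
Step 5: cheapest edge leaving the tree is C–E (5); add C.
The 3rd edge added is B–E.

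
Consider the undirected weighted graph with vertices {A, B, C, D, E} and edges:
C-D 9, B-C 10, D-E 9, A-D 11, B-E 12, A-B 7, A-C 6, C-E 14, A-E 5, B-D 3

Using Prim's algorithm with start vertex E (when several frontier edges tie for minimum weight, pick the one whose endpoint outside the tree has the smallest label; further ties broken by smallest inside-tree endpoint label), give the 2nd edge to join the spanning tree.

Grow the tree from E using Prim:
Step 1: frontier [A-E 5, D-E 9, B-E 12, C-E 14] → take A-E (5); add A.
Step 2: frontier [A-C 6, A-B 7, A-D 11, D-E 9, B-E 12, C-E 14] → take A-C (6); add C.
Step 3: frontier [A-B 7, A-D 11, C-D 9, B-C 10, D-E 9, B-E 12] → take A-B (7); add B.
Step 4: frontier [A-D 11, B-D 3, C-D 9, D-E 9] → take B-D (3); add D.
The 2nd edge added is A-C.

A-C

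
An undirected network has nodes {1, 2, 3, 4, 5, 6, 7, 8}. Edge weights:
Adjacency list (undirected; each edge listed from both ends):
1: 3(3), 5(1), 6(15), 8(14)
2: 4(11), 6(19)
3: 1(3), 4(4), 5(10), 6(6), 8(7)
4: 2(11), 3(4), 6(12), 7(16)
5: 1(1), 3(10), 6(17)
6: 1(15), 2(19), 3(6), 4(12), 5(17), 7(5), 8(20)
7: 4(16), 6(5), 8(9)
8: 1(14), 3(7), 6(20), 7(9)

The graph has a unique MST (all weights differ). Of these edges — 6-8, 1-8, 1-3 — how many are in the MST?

Kruskal's algorithm — process edges by increasing weight (ties by edge label):
1-5 (1): add — endpoints in different components.
1-3 (3): add — endpoints in different components.
3-4 (4): add — endpoints in different components.
6-7 (5): add — endpoints in different components.
3-6 (6): add — endpoints in different components.
3-8 (7): add — endpoints in different components.
7-8 (9): skip — 7 and 8 already connected.
3-5 (10): skip — 3 and 5 already connected.
2-4 (11): add — endpoints in different components.
MST edge set: {1-5, 1-3, 3-4, 6-7, 3-6, 3-8, 2-4}.
Of the listed edges, {1-3} are in the MST → 1.

1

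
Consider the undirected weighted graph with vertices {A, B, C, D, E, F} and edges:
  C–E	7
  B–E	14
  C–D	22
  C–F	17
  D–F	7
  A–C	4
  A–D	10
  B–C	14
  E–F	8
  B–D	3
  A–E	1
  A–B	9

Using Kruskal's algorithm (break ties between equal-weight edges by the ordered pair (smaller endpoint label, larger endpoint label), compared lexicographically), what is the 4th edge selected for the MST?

Sort edges by weight, then run Kruskal:
A–E (1): add. Components now {A,E} {B} {C} {D} {F}
B–D (3): add. Components now {A,E} {B,D} {C} {F}
A–C (4): add. Components now {A,C,E} {B,D} {F}
C–E (7): skip — C and E already connected.
D–F (7): add. Components now {A,C,E} {B,D,F}
E–F (8): add. Components now {A,B,C,D,E,F}
The 4th edge added is D–F.

D-F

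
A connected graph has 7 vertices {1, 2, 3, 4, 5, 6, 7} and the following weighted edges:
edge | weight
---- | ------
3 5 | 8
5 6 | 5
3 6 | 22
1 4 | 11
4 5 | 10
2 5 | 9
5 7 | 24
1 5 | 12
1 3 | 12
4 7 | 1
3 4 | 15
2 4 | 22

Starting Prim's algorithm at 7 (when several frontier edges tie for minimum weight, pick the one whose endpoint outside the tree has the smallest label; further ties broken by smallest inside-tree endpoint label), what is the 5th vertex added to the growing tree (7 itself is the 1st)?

Prim, starting at 7.
Step 1: frontier [4 7 1, 5 7 24] → take 4 7 (1); add 4.
Step 2: frontier [4 5 10, 1 4 11, 3 4 15, 2 4 22, 5 7 24] → take 4 5 (10); add 5.
Step 3: frontier [1 4 11, 3 4 15, 2 4 22, 5 6 5, 3 5 8, 2 5 9, 1 5 12] → take 5 6 (5); add 6.
Step 4: frontier [1 4 11, 3 4 15, 2 4 22, 3 5 8, 2 5 9, 1 5 12, 3 6 22] → take 3 5 (8); add 3.
Step 5: frontier [1 3 12, 1 4 11, 2 4 22, 2 5 9, 1 5 12] → take 2 5 (9); add 2.
Step 6: frontier [1 3 12, 1 4 11, 1 5 12] → take 1 4 (11); add 1.
Vertex order: 7, 4, 5, 6, 3, 2, 1. The 5th vertex is 3.

3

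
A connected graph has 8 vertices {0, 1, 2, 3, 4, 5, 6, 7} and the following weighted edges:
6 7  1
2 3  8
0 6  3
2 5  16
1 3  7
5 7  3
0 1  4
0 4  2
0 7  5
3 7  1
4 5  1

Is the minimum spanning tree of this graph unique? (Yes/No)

No

Kruskal: consider edges lightest-first.
3 7 (1): add — endpoints in different components.
4 5 (1): add — endpoints in different components.
6 7 (1): add — endpoints in different components.
0 4 (2): add — endpoints in different components.
0 6 (3): add — endpoints in different components.
5 7 (3): skip — 5 and 7 already connected.
0 1 (4): add — endpoints in different components.
0 7 (5): skip — 0 and 7 already connected.
1 3 (7): skip — 1 and 3 already connected.
2 3 (8): add — endpoints in different components.
Non-tree edge 5 7 has weight 3, equal to the heaviest edge on its tree cycle — swapping gives another MST of the same weight. Not unique.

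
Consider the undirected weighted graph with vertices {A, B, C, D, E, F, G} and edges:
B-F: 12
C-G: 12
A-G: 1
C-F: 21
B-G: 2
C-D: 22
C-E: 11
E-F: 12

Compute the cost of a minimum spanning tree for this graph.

60

Prim's algorithm from G:
Step 1: cheapest edge leaving the tree is A-G (1); add A.
Step 2: cheapest edge leaving the tree is B-G (2); add B.
Step 3: cheapest edge leaving the tree is C-G (12); add C.
Step 4: cheapest edge leaving the tree is C-E (11); add E.
Step 5: cheapest edge leaving the tree is B-F (12); add F.
Step 6: cheapest edge leaving the tree is C-D (22); add D.
MST edges: A-G, B-G, C-G, C-E, B-F, C-D; total weight 1+2+12+11+12+22 = 60.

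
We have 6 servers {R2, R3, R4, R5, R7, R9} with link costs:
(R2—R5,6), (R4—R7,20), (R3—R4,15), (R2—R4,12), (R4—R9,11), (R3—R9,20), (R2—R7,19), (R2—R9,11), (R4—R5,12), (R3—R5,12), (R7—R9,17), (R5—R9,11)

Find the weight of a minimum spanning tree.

Prim, starting at R4.
Step 1: cheapest edge leaving the tree is R4—R9 (11); add R9.
Step 2: cheapest edge leaving the tree is R2—R9 (11); add R2.
Step 3: cheapest edge leaving the tree is R2—R5 (6); add R5.
Step 4: cheapest edge leaving the tree is R3—R5 (12); add R3.
Step 5: cheapest edge leaving the tree is R7—R9 (17); add R7.
MST edges: R4—R9, R2—R9, R2—R5, R3—R5, R7—R9; total weight 11+11+6+12+17 = 57.

57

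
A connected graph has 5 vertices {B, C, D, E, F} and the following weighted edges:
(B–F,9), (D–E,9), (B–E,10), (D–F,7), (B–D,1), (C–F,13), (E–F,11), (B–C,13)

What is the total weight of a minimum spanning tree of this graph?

30

Kruskal's algorithm — process edges by increasing weight (ties by edge label):
B–D (1): add — endpoints in different components.
D–F (7): add — endpoints in different components.
B–F (9): skip — B and F already connected.
D–E (9): add — endpoints in different components.
B–E (10): skip — B and E already connected.
E–F (11): skip — E and F already connected.
B–C (13): add — endpoints in different components.
MST edges: B–D, D–F, D–E, B–C; total weight 1+7+9+13 = 30.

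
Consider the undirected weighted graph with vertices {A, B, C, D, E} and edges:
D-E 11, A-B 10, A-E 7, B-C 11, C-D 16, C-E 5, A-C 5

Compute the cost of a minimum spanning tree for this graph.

Sort edges by weight, then run Kruskal:
A-C (5): add — endpoints in different components.
C-E (5): add — endpoints in different components.
A-E (7): skip — A and E already connected.
A-B (10): add — endpoints in different components.
B-C (11): skip — B and C already connected.
D-E (11): add — endpoints in different components.
MST edges: A-C, C-E, A-B, D-E; total weight 5+5+10+11 = 31.

31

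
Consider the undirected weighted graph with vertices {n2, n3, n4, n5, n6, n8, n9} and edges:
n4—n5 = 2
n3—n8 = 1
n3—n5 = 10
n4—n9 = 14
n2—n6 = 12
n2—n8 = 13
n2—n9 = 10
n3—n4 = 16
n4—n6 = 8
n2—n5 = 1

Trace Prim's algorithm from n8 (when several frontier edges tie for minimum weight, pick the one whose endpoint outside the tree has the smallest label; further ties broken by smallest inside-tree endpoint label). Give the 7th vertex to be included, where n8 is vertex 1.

n9

Prim's algorithm from n8:
Step 1: cheapest edge leaving the tree is n3—n8 (1); add n3.
Step 2: cheapest edge leaving the tree is n3—n5 (10); add n5.
Step 3: cheapest edge leaving the tree is n2—n5 (1); add n2.
Step 4: cheapest edge leaving the tree is n4—n5 (2); add n4.
Step 5: cheapest edge leaving the tree is n4—n6 (8); add n6.
Step 6: cheapest edge leaving the tree is n2—n9 (10); add n9.
Vertex order: n8, n3, n5, n2, n4, n6, n9. The 7th vertex is n9.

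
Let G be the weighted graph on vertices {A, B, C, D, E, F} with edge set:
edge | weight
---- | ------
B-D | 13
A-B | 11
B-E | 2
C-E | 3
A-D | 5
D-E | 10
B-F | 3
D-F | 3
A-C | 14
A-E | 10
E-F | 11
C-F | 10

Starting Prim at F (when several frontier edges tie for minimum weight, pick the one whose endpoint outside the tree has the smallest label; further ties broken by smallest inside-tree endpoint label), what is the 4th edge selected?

Grow the tree from F using Prim:
Step 1: frontier [B-F 3, D-F 3, C-F 10, E-F 11] → take B-F (3); add B.
Step 2: frontier [B-E 2, A-B 11, B-D 13, D-F 3, C-F 10, E-F 11] → take B-E (2); add E.
Step 3: frontier [A-B 11, B-D 13, C-E 3, A-E 10, D-E 10, D-F 3, C-F 10] → take C-E (3); add C.
Step 4: frontier [A-B 11, B-D 13, A-C 14, A-E 10, D-E 10, D-F 3] → take D-F (3); add D.
Step 5: frontier [A-B 11, A-C 14, A-D 5, A-E 10] → take A-D (5); add A.
The 4th edge added is D-F.

D-F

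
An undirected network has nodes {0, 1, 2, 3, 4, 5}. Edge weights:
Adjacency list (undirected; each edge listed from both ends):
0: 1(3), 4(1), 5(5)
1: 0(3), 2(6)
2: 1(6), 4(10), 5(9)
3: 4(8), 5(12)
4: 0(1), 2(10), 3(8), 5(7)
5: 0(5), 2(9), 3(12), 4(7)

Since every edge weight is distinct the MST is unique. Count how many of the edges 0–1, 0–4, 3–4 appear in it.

3

Kruskal's algorithm — process edges by increasing weight (ties by edge label):
0–4 (1): add. Components now {0,4} {1} {2} {3} {5}
0–1 (3): add. Components now {0,1,4} {2} {3} {5}
0–5 (5): add. Components now {0,1,4,5} {2} {3}
1–2 (6): add. Components now {0,1,2,4,5} {3}
4–5 (7): skip — 4 and 5 already connected.
3–4 (8): add. Components now {0,1,2,3,4,5}
MST edge set: {0–4, 0–1, 0–5, 1–2, 3–4}.
Of the listed edges, {0–1, 0–4, 3–4} are in the MST → 3.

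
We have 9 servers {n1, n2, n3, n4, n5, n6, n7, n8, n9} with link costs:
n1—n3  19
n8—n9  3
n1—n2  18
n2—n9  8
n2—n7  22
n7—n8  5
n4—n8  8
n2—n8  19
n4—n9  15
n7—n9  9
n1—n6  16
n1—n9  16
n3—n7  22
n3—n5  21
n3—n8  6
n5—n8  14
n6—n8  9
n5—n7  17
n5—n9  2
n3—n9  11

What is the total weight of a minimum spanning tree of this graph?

Prim, starting at n5.
Step 1: cheapest edge leaving the tree is n5—n9 (2); add n9.
Step 2: cheapest edge leaving the tree is n8—n9 (3); add n8.
Step 3: cheapest edge leaving the tree is n7—n8 (5); add n7.
Step 4: cheapest edge leaving the tree is n3—n8 (6); add n3.
Step 5: cheapest edge leaving the tree is n2—n9 (8); add n2.
Step 6: cheapest edge leaving the tree is n4—n8 (8); add n4.
Step 7: cheapest edge leaving the tree is n6—n8 (9); add n6.
Step 8: cheapest edge leaving the tree is n1—n6 (16); add n1.
MST edges: n5—n9, n8—n9, n7—n8, n3—n8, n2—n9, n4—n8, n6—n8, n1—n6; total weight 2+3+5+6+8+8+9+16 = 57.

57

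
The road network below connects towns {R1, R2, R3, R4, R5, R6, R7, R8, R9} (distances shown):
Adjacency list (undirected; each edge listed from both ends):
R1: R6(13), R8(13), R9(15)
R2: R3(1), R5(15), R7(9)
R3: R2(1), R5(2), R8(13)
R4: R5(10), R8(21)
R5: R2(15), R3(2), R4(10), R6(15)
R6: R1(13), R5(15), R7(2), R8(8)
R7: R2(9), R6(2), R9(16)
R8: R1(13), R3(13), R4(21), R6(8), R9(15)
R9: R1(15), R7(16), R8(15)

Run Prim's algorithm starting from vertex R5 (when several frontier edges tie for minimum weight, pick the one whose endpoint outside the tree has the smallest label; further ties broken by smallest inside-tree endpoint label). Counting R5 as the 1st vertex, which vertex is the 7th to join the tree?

R4

Prim's algorithm from R5:
Step 1: cheapest edge leaving the tree is R3–R5 (2); add R3.
Step 2: cheapest edge leaving the tree is R2–R3 (1); add R2.
Step 3: cheapest edge leaving the tree is R2–R7 (9); add R7.
Step 4: cheapest edge leaving the tree is R6–R7 (2); add R6.
Step 5: cheapest edge leaving the tree is R6–R8 (8); add R8.
Step 6: cheapest edge leaving the tree is R4–R5 (10); add R4.
Step 7: cheapest edge leaving the tree is R1–R6 (13); add R1.
Step 8: cheapest edge leaving the tree is R1–R9 (15); add R9.
Vertex order: R5, R3, R2, R7, R6, R8, R4, R1, R9. The 7th vertex is R4.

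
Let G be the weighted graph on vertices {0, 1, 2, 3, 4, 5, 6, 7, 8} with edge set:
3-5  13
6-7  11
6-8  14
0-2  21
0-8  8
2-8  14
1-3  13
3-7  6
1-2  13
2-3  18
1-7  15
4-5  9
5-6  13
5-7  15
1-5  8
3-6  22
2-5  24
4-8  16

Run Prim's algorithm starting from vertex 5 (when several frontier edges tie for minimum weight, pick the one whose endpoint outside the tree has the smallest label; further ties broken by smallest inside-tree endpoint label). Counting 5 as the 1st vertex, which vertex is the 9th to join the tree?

Prim, starting at 5.
Step 1: cheapest edge leaving the tree is 1-5 (8); add 1.
Step 2: cheapest edge leaving the tree is 4-5 (9); add 4.
Step 3: cheapest edge leaving the tree is 1-2 (13); add 2.
Step 4: cheapest edge leaving the tree is 1-3 (13); add 3.
Step 5: cheapest edge leaving the tree is 3-7 (6); add 7.
Step 6: cheapest edge leaving the tree is 6-7 (11); add 6.
Step 7: cheapest edge leaving the tree is 2-8 (14); add 8.
Step 8: cheapest edge leaving the tree is 0-8 (8); add 0.
Vertex order: 5, 1, 4, 2, 3, 7, 6, 8, 0. The 9th vertex is 0.

0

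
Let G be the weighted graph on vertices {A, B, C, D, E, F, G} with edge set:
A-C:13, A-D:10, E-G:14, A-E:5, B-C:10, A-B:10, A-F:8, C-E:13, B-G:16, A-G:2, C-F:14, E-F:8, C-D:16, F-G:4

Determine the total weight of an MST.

41

Sort edges by weight, then run Kruskal:
A-G (2): add — endpoints in different components.
F-G (4): add — endpoints in different components.
A-E (5): add — endpoints in different components.
A-F (8): skip — A and F already connected.
E-F (8): skip — E and F already connected.
A-B (10): add — endpoints in different components.
A-D (10): add — endpoints in different components.
B-C (10): add — endpoints in different components.
MST edges: A-G, F-G, A-E, A-B, A-D, B-C; total weight 2+4+5+10+10+10 = 41.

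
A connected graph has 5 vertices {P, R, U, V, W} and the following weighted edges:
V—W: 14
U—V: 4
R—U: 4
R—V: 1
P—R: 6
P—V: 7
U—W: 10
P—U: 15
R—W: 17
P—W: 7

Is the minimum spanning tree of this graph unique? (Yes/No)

Sort edges by weight, then run Kruskal:
R—V (1): add. Components now {R,V} {W} {P} {U}
R—U (4): add. Components now {R,U,V} {W} {P}
U—V (4): skip — V and U already connected.
P—R (6): add. Components now {P,R,U,V} {W}
P—V (7): skip — P and V already connected.
P—W (7): add. Components now {P,R,U,V,W}
Non-tree edge U—V has weight 4, equal to the heaviest edge on its tree cycle — swapping gives another MST of the same weight. Not unique.

No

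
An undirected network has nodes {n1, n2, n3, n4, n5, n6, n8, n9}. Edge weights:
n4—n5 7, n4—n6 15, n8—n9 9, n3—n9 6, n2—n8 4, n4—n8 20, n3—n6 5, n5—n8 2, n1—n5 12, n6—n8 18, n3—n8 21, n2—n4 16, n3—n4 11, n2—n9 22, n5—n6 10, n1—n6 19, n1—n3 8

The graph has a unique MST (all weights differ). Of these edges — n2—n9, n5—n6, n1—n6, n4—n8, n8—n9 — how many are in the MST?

1

Sort edges by weight, then run Kruskal:
n5—n8 (2): add — endpoints in different components.
n2—n8 (4): add — endpoints in different components.
n3—n6 (5): add — endpoints in different components.
n3—n9 (6): add — endpoints in different components.
n4—n5 (7): add — endpoints in different components.
n1—n3 (8): add — endpoints in different components.
n8—n9 (9): add — endpoints in different components.
MST edge set: {n5—n8, n2—n8, n3—n6, n3—n9, n4—n5, n1—n3, n8—n9}.
Of the listed edges, {n8—n9} are in the MST → 1.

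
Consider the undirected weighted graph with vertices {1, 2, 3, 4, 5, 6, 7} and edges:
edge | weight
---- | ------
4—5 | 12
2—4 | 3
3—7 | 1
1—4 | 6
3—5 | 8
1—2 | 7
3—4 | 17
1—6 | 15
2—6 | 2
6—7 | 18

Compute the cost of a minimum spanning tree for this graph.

32

Sort edges by weight, then run Kruskal:
3—7 (1): add. Components now {1} {2} {3,7} {4} {5} {6}
2—6 (2): add. Components now {1} {2,6} {3,7} {4} {5}
2—4 (3): add. Components now {1} {2,4,6} {3,7} {5}
1—4 (6): add. Components now {1,2,4,6} {3,7} {5}
1—2 (7): skip — 1 and 2 already connected.
3—5 (8): add. Components now {1,2,4,6} {3,5,7}
4—5 (12): add. Components now {1,2,3,4,5,6,7}
MST edges: 3—7, 2—6, 2—4, 1—4, 3—5, 4—5; total weight 1+2+3+6+8+12 = 32.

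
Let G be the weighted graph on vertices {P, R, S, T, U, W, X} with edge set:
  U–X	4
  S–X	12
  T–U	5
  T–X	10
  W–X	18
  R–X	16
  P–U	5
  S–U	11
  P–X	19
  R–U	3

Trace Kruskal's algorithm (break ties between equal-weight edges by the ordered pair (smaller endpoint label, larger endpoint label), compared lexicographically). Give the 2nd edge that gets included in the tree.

U-X

Kruskal's algorithm — process edges by increasing weight (ties by edge label):
R–U (3): add — endpoints in different components.
U–X (4): add — endpoints in different components.
P–U (5): add — endpoints in different components.
T–U (5): add — endpoints in different components.
T–X (10): skip — T and X already connected.
S–U (11): add — endpoints in different components.
S–X (12): skip — X and S already connected.
R–X (16): skip — R and X already connected.
W–X (18): add — endpoints in different components.
The 2nd edge added is U–X.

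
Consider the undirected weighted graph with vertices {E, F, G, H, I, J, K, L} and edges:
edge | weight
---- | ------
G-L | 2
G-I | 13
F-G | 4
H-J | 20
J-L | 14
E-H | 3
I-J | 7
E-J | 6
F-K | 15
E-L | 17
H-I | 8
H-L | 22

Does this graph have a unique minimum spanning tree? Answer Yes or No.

Yes

Sort edges by weight, then run Kruskal:
G-L (2): add — endpoints in different components.
E-H (3): add — endpoints in different components.
F-G (4): add — endpoints in different components.
E-J (6): add — endpoints in different components.
I-J (7): add — endpoints in different components.
H-I (8): skip — H and I already connected.
G-I (13): add — endpoints in different components.
J-L (14): skip — J and L already connected.
F-K (15): add — endpoints in different components.
Every non-tree edge has weight strictly greater than the heaviest edge on the tree path between its endpoints, so the MST is unique.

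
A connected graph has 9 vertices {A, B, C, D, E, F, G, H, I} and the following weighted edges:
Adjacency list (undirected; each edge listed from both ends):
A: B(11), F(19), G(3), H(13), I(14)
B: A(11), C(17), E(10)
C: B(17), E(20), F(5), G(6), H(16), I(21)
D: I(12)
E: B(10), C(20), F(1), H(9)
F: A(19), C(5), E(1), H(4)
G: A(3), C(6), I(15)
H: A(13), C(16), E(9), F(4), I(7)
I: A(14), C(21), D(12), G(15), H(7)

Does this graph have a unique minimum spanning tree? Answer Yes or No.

Yes

Sort edges by weight, then run Kruskal:
E—F (1): add — endpoints in different components.
A—G (3): add — endpoints in different components.
F—H (4): add — endpoints in different components.
C—F (5): add — endpoints in different components.
C—G (6): add — endpoints in different components.
H—I (7): add — endpoints in different components.
E—H (9): skip — E and H already connected.
B—E (10): add — endpoints in different components.
A—B (11): skip — A and B already connected.
D—I (12): add — endpoints in different components.
Every non-tree edge has weight strictly greater than the heaviest edge on the tree path between its endpoints, so the MST is unique.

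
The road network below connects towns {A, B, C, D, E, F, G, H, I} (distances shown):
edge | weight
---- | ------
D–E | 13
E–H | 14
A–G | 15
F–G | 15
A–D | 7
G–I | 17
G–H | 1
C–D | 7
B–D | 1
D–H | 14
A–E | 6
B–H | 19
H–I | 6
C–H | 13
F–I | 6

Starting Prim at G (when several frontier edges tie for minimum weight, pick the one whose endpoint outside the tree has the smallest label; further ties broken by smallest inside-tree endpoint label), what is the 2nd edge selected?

Prim, starting at G.
Step 1: cheapest edge leaving the tree is G–H (1); add H.
Step 2: cheapest edge leaving the tree is H–I (6); add I.
Step 3: cheapest edge leaving the tree is F–I (6); add F.
Step 4: cheapest edge leaving the tree is C–H (13); add C.
Step 5: cheapest edge leaving the tree is C–D (7); add D.
Step 6: cheapest edge leaving the tree is B–D (1); add B.
Step 7: cheapest edge leaving the tree is A–D (7); add A.
Step 8: cheapest edge leaving the tree is A–E (6); add E.
The 2nd edge added is H–I.

H-I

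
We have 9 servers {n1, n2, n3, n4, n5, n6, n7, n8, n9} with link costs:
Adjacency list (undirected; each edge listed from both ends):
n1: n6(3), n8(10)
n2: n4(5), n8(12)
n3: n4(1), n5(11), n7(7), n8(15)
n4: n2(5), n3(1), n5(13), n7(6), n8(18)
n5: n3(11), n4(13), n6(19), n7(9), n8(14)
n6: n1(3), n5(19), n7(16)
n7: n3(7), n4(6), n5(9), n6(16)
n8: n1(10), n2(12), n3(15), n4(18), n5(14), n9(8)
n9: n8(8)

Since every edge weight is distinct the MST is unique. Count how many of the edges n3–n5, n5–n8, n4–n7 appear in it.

1

Sort edges by weight, then run Kruskal:
n3–n4 (1): add — endpoints in different components.
n1–n6 (3): add — endpoints in different components.
n2–n4 (5): add — endpoints in different components.
n4–n7 (6): add — endpoints in different components.
n3–n7 (7): skip — n7 and n3 already connected.
n8–n9 (8): add — endpoints in different components.
n5–n7 (9): add — endpoints in different components.
n1–n8 (10): add — endpoints in different components.
n3–n5 (11): skip — n5 and n3 already connected.
n2–n8 (12): add — endpoints in different components.
MST edge set: {n3–n4, n1–n6, n2–n4, n4–n7, n8–n9, n5–n7, n1–n8, n2–n8}.
Of the listed edges, {n4–n7} are in the MST → 1.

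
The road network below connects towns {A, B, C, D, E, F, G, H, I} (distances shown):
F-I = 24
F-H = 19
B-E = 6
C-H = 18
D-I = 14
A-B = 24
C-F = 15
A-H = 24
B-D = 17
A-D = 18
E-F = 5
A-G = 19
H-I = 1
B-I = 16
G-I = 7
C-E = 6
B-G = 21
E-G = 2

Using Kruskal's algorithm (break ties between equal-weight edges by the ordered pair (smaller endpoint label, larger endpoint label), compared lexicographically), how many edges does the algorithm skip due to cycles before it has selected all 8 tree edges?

Sort edges by weight, then run Kruskal:
H-I (1): add — endpoints in different components.
E-G (2): add — endpoints in different components.
E-F (5): add — endpoints in different components.
B-E (6): add — endpoints in different components.
C-E (6): add — endpoints in different components.
G-I (7): add — endpoints in different components.
D-I (14): add — endpoints in different components.
C-F (15): skip — C and F already connected.
B-I (16): skip — B and I already connected.
B-D (17): skip — B and D already connected.
A-D (18): add — endpoints in different components.
Edges rejected before the tree was complete: 3.

3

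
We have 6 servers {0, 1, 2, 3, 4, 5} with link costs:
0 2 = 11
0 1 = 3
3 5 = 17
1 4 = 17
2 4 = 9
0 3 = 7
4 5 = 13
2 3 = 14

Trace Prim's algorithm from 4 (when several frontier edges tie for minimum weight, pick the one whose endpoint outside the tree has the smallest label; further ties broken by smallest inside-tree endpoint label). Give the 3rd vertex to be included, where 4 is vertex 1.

0

Grow the tree from 4 using Prim:
Step 1: frontier [2 4 9, 4 5 13, 1 4 17] → take 2 4 (9); add 2.
Step 2: frontier [0 2 11, 2 3 14, 4 5 13, 1 4 17] → take 0 2 (11); add 0.
Step 3: frontier [0 1 3, 0 3 7, 2 3 14, 4 5 13, 1 4 17] → take 0 1 (3); add 1.
Step 4: frontier [0 3 7, 2 3 14, 4 5 13] → take 0 3 (7); add 3.
Step 5: frontier [3 5 17, 4 5 13] → take 4 5 (13); add 5.
Vertex order: 4, 2, 0, 1, 3, 5. The 3rd vertex is 0.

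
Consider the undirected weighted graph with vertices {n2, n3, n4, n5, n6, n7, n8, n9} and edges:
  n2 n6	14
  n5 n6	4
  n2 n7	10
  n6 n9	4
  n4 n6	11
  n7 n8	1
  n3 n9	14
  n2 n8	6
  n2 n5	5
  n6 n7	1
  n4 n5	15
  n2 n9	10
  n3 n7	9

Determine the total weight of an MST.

Sort edges by weight, then run Kruskal:
n6 n7 (1): add — endpoints in different components.
n7 n8 (1): add — endpoints in different components.
n5 n6 (4): add — endpoints in different components.
n6 n9 (4): add — endpoints in different components.
n2 n5 (5): add — endpoints in different components.
n2 n8 (6): skip — n2 and n8 already connected.
n3 n7 (9): add — endpoints in different components.
n2 n7 (10): skip — n7 and n2 already connected.
n2 n9 (10): skip — n2 and n9 already connected.
n4 n6 (11): add — endpoints in different components.
MST edges: n6 n7, n7 n8, n5 n6, n6 n9, n2 n5, n3 n7, n4 n6; total weight 1+1+4+4+5+9+11 = 35.

35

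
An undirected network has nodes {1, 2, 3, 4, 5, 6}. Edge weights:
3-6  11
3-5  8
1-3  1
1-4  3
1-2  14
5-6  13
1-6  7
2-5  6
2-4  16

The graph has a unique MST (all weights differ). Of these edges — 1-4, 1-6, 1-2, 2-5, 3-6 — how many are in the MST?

3

Kruskal's algorithm — process edges by increasing weight (ties by edge label):
1-3 (1): add. Components now {1,3} {2} {4} {5} {6}
1-4 (3): add. Components now {1,3,4} {2} {5} {6}
2-5 (6): add. Components now {1,3,4} {2,5} {6}
1-6 (7): add. Components now {1,3,4,6} {2,5}
3-5 (8): add. Components now {1,2,3,4,5,6}
MST edge set: {1-3, 1-4, 2-5, 1-6, 3-5}.
Of the listed edges, {1-4, 1-6, 2-5} are in the MST → 3.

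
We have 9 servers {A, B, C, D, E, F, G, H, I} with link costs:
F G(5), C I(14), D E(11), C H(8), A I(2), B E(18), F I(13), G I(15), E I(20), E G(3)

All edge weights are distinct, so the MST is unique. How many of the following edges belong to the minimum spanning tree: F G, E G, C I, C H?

Sort edges by weight, then run Kruskal:
A I (2): add — endpoints in different components.
E G (3): add — endpoints in different components.
F G (5): add — endpoints in different components.
C H (8): add — endpoints in different components.
D E (11): add — endpoints in different components.
F I (13): add — endpoints in different components.
C I (14): add — endpoints in different components.
G I (15): skip — G and I already connected.
B E (18): add — endpoints in different components.
MST edge set: {A I, E G, F G, C H, D E, F I, C I, B E}.
Of the listed edges, {F G, E G, C I, C H} are in the MST → 4.

4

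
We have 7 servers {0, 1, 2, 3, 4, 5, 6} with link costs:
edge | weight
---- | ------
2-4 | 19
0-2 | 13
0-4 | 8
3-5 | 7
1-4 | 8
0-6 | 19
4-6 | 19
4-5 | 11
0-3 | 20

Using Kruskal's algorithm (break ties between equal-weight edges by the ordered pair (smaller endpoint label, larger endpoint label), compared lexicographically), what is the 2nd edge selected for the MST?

Kruskal's algorithm — process edges by increasing weight (ties by edge label):
3-5 (7): add. Components now {0} {1} {2} {3,5} {4} {6}
0-4 (8): add. Components now {0,4} {1} {2} {3,5} {6}
1-4 (8): add. Components now {0,1,4} {2} {3,5} {6}
4-5 (11): add. Components now {0,1,3,4,5} {2} {6}
0-2 (13): add. Components now {0,1,2,3,4,5} {6}
0-6 (19): add. Components now {0,1,2,3,4,5,6}
The 2nd edge added is 0-4.

0-4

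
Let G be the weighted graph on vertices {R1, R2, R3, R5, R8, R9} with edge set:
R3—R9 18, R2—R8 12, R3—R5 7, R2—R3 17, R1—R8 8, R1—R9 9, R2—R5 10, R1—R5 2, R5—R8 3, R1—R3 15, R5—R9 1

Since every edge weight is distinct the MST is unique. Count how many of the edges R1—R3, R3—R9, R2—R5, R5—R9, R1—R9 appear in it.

2

Kruskal: consider edges lightest-first.
R5—R9 (1): add. Components now {R2} {R8} {R3} {R1} {R5,R9}
R1—R5 (2): add. Components now {R2} {R8} {R3} {R1,R5,R9}
R5—R8 (3): add. Components now {R2} {R1,R5,R8,R9} {R3}
R3—R5 (7): add. Components now {R2} {R1,R3,R5,R8,R9}
R1—R8 (8): skip — R8 and R1 already connected.
R1—R9 (9): skip — R1 and R9 already connected.
R2—R5 (10): add. Components now {R1,R2,R3,R5,R8,R9}
MST edge set: {R5—R9, R1—R5, R5—R8, R3—R5, R2—R5}.
Of the listed edges, {R2—R5, R5—R9} are in the MST → 2.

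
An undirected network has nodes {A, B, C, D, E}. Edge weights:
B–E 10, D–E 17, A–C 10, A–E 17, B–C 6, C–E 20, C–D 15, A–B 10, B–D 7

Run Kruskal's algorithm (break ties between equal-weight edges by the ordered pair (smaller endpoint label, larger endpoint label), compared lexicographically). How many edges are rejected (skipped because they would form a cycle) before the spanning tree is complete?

1

Kruskal's algorithm — process edges by increasing weight (ties by edge label):
B–C (6): add — endpoints in different components.
B–D (7): add — endpoints in different components.
A–B (10): add — endpoints in different components.
A–C (10): skip — A and C already connected.
B–E (10): add — endpoints in different components.
Edges rejected before the tree was complete: 1.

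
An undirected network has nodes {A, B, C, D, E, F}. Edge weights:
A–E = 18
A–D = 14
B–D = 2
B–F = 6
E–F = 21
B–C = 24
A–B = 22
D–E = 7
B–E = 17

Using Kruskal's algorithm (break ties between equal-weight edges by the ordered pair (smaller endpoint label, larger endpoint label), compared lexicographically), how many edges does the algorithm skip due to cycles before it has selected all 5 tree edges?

4

Kruskal: consider edges lightest-first.
B–D (2): add — endpoints in different components.
B–F (6): add — endpoints in different components.
D–E (7): add — endpoints in different components.
A–D (14): add — endpoints in different components.
B–E (17): skip — B and E already connected.
A–E (18): skip — A and E already connected.
E–F (21): skip — E and F already connected.
A–B (22): skip — A and B already connected.
B–C (24): add — endpoints in different components.
Edges rejected before the tree was complete: 4.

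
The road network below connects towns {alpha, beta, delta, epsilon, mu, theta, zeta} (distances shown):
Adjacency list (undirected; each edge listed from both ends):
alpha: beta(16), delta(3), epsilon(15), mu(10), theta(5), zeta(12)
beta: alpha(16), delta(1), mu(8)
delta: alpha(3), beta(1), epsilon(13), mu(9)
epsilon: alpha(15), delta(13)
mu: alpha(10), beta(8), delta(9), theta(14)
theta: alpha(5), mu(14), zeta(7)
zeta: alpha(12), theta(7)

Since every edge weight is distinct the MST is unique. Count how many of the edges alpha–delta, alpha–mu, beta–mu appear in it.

Kruskal: consider edges lightest-first.
beta–delta (1): add. Components now {epsilon} {beta,delta} {zeta} {theta} {alpha} {mu}
alpha–delta (3): add. Components now {epsilon} {alpha,beta,delta} {zeta} {theta} {mu}
alpha–theta (5): add. Components now {epsilon} {alpha,beta,delta,theta} {zeta} {mu}
theta–zeta (7): add. Components now {epsilon} {alpha,beta,delta,theta,zeta} {mu}
beta–mu (8): add. Components now {epsilon} {alpha,beta,delta,mu,theta,zeta}
delta–mu (9): skip — delta and mu already connected.
alpha–mu (10): skip — alpha and mu already connected.
alpha–zeta (12): skip — zeta and alpha already connected.
delta–epsilon (13): add. Components now {alpha,beta,delta,epsilon,mu,theta,zeta}
MST edge set: {beta–delta, alpha–delta, alpha–theta, theta–zeta, beta–mu, delta–epsilon}.
Of the listed edges, {alpha–delta, beta–mu} are in the MST → 2.

2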